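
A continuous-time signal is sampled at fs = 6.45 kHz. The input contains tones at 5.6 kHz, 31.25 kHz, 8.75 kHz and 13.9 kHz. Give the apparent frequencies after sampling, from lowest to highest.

0.85 kHz, 1 kHz, 2.3 kHz

fs/2 = 3.225 kHz.
5.6 kHz > fs/2 = 3.225 kHz, folds to fs − 5.6 kHz = 0.85 kHz.
31.25 kHz mod fs = 5.45 kHz.
5.45 kHz > fs/2 = 3.225 kHz, folds to fs − 5.45 kHz = 1 kHz.
8.75 kHz mod fs = 2.3 kHz.
2.3 kHz ≤ fs/2 = 3.225 kHz, appears at 2.3 kHz.
13.9 kHz mod fs = 1 kHz.
1 kHz ≤ fs/2 = 3.225 kHz, appears at 1 kHz.
Distinct values: {0.85 kHz, 1 kHz, 2.3 kHz}.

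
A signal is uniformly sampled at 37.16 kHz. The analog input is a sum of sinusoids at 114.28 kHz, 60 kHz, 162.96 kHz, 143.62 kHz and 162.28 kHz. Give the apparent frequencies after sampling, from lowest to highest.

fs/2 = 18.58 kHz.
114.28 kHz mod fs = 2.8 kHz.
2.8 kHz ≤ fs/2 = 18.58 kHz, appears at 2.8 kHz.
60 kHz mod fs = 22.84 kHz.
22.84 kHz > fs/2 = 18.58 kHz, folds to fs − 22.84 kHz = 14.32 kHz.
162.96 kHz mod fs = 14.32 kHz.
14.32 kHz ≤ fs/2 = 18.58 kHz, appears at 14.32 kHz.
143.62 kHz mod fs = 32.14 kHz.
32.14 kHz > fs/2 = 18.58 kHz, folds to fs − 32.14 kHz = 5.02 kHz.
162.28 kHz mod fs = 13.64 kHz.
13.64 kHz ≤ fs/2 = 18.58 kHz, appears at 13.64 kHz.
Distinct values: {2.8 kHz, 5.02 kHz, 13.64 kHz, 14.32 kHz}.

2.8 kHz, 5.02 kHz, 13.64 kHz, 14.32 kHz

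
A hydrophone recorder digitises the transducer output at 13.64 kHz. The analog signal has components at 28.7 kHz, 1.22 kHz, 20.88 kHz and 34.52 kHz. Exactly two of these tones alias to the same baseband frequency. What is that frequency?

6.4 kHz

fs/2 = 6.82 kHz.
28.7 kHz mod fs = 1.42 kHz.
1.42 kHz ≤ fs/2 = 6.82 kHz, appears at 1.42 kHz.
1.22 kHz ≤ fs/2 = 6.82 kHz, passes unchanged.
20.88 kHz mod fs = 7.24 kHz.
7.24 kHz > fs/2 = 6.82 kHz, folds to fs − 7.24 kHz = 6.4 kHz.
34.52 kHz mod fs = 7.24 kHz.
7.24 kHz > fs/2 = 6.82 kHz, folds to fs − 7.24 kHz = 6.4 kHz.
20.88 kHz and 34.52 kHz both map to 6.4 kHz.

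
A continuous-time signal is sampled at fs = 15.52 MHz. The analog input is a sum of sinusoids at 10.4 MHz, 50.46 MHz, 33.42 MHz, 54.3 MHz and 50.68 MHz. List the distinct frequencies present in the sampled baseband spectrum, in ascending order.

2.38 MHz, 3.9 MHz, 4.12 MHz, 5.12 MHz, 7.74 MHz

fs/2 = 7.76 MHz.
10.4 MHz > fs/2 = 7.76 MHz, folds to fs − 10.4 MHz = 5.12 MHz.
50.46 MHz mod fs = 3.9 MHz.
3.9 MHz ≤ fs/2 = 7.76 MHz, appears at 3.9 MHz.
33.42 MHz mod fs = 2.38 MHz.
2.38 MHz ≤ fs/2 = 7.76 MHz, appears at 2.38 MHz.
54.3 MHz mod fs = 7.74 MHz.
7.74 MHz ≤ fs/2 = 7.76 MHz, appears at 7.74 MHz.
50.68 MHz mod fs = 4.12 MHz.
4.12 MHz ≤ fs/2 = 7.76 MHz, appears at 4.12 MHz.
Distinct values: {2.38 MHz, 3.9 MHz, 4.12 MHz, 5.12 MHz, 7.74 MHz}.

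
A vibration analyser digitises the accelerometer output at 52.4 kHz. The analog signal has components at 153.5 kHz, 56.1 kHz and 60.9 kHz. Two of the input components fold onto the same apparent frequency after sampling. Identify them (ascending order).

56.1 kHz, 153.5 kHz

fs/2 = 26.2 kHz.
153.5 kHz mod fs = 48.7 kHz.
48.7 kHz > fs/2 = 26.2 kHz, folds to fs − 48.7 kHz = 3.7 kHz.
56.1 kHz mod fs = 3.7 kHz.
3.7 kHz ≤ fs/2 = 26.2 kHz, appears at 3.7 kHz.
60.9 kHz mod fs = 8.5 kHz.
8.5 kHz ≤ fs/2 = 26.2 kHz, appears at 8.5 kHz.
56.1 kHz and 153.5 kHz both map to 3.7 kHz.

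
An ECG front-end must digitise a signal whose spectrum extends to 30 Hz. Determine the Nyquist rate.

60 Hz

Nyquist rate = 2 × 30 Hz = 60 Hz.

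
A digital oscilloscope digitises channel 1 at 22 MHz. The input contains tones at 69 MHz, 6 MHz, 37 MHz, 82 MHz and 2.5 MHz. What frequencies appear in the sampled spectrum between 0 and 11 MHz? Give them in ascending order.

fs/2 = 11 MHz.
69 MHz mod fs = 3 MHz.
3 MHz ≤ fs/2 = 11 MHz, appears at 3 MHz.
6 MHz ≤ fs/2 = 11 MHz, passes unchanged.
37 MHz mod fs = 15 MHz.
15 MHz > fs/2 = 11 MHz, folds to fs − 15 MHz = 7 MHz.
82 MHz mod fs = 16 MHz.
16 MHz > fs/2 = 11 MHz, folds to fs − 16 MHz = 6 MHz.
2.5 MHz ≤ fs/2 = 11 MHz, passes unchanged.
Distinct values: {2.5 MHz, 3 MHz, 6 MHz, 7 MHz}.

2.5 MHz, 3 MHz, 6 MHz, 7 MHz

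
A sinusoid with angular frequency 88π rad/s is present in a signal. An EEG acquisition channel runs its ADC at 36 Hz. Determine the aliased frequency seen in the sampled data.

8 Hz

ω = 88π rad/s → f = ω/(2π) = 44 Hz.
44 Hz mod fs = 8 Hz.
8 Hz ≤ fs/2 = 18 Hz, appears at 8 Hz.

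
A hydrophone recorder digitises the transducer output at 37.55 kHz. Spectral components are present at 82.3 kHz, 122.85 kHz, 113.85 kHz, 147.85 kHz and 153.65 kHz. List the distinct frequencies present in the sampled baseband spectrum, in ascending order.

fs/2 = 18.775 kHz.
82.3 kHz mod fs = 7.2 kHz.
7.2 kHz ≤ fs/2 = 18.775 kHz, appears at 7.2 kHz.
122.85 kHz mod fs = 10.2 kHz.
10.2 kHz ≤ fs/2 = 18.775 kHz, appears at 10.2 kHz.
113.85 kHz mod fs = 1.2 kHz.
1.2 kHz ≤ fs/2 = 18.775 kHz, appears at 1.2 kHz.
147.85 kHz mod fs = 35.2 kHz.
35.2 kHz > fs/2 = 18.775 kHz, folds to fs − 35.2 kHz = 2.35 kHz.
153.65 kHz mod fs = 3.45 kHz.
3.45 kHz ≤ fs/2 = 18.775 kHz, appears at 3.45 kHz.
Distinct values: {1.2 kHz, 2.35 kHz, 3.45 kHz, 7.2 kHz, 10.2 kHz}.

1.2 kHz, 2.35 kHz, 3.45 kHz, 7.2 kHz, 10.2 kHz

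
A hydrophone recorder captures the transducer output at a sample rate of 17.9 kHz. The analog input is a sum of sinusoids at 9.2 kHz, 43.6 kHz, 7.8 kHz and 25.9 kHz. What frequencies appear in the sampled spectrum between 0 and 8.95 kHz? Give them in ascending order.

fs/2 = 8.95 kHz.
9.2 kHz > fs/2 = 8.95 kHz, folds to fs − 9.2 kHz = 8.7 kHz.
43.6 kHz mod fs = 7.8 kHz.
7.8 kHz ≤ fs/2 = 8.95 kHz, appears at 7.8 kHz.
7.8 kHz ≤ fs/2 = 8.95 kHz, passes unchanged.
25.9 kHz mod fs = 8 kHz.
8 kHz ≤ fs/2 = 8.95 kHz, appears at 8 kHz.
Distinct values: {7.8 kHz, 8 kHz, 8.7 kHz}.

7.8 kHz, 8 kHz, 8.7 kHz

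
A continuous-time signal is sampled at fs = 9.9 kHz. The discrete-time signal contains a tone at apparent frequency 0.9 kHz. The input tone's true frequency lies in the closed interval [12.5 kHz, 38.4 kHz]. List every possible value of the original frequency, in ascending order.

18.9 kHz, 20.7 kHz, 28.8 kHz, 30.6 kHz

Frequencies that alias to 0.9 kHz are k·fs ± 0.9 kHz for integer k ≥ 0.
k=0: 0.9 kHz.
k=1: 9 kHz, 10.8 kHz.
k=2: 18.9 kHz, 20.7 kHz.
k=3: 28.8 kHz, 30.6 kHz.
k=4: 38.7 kHz, 40.5 kHz.
Within [12.5 kHz, 38.4 kHz]: 18.9 kHz, 20.7 kHz, 28.8 kHz, 30.6 kHz.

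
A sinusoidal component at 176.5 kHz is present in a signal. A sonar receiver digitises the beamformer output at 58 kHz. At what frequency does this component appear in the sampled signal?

2.5 kHz

176.5 kHz mod fs = 2.5 kHz.
2.5 kHz ≤ fs/2 = 29 kHz, appears at 2.5 kHz.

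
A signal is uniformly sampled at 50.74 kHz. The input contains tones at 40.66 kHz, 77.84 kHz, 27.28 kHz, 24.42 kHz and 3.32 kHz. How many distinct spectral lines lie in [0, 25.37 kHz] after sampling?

fs/2 = 25.37 kHz.
40.66 kHz > fs/2 = 25.37 kHz, folds to fs − 40.66 kHz = 10.08 kHz.
77.84 kHz mod fs = 27.1 kHz.
27.1 kHz > fs/2 = 25.37 kHz, folds to fs − 27.1 kHz = 23.64 kHz.
27.28 kHz > fs/2 = 25.37 kHz, folds to fs − 27.28 kHz = 23.46 kHz.
24.42 kHz ≤ fs/2 = 25.37 kHz, passes unchanged.
3.32 kHz ≤ fs/2 = 25.37 kHz, passes unchanged.
Distinct values: {3.32 kHz, 10.08 kHz, 23.46 kHz, 23.64 kHz, 24.42 kHz} → 5.

5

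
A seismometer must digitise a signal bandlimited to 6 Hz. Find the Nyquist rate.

12 Hz

Nyquist rate = 2 × 6 Hz = 12 Hz.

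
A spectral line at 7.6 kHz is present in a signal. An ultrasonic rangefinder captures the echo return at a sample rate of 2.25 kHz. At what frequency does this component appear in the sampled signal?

0.85 kHz

7.6 kHz mod fs = 0.85 kHz.
0.85 kHz ≤ fs/2 = 1.125 kHz, appears at 0.85 kHz.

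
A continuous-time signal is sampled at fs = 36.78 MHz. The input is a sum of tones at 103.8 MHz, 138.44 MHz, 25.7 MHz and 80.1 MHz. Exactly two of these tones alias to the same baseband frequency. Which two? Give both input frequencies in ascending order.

fs/2 = 18.39 MHz.
103.8 MHz mod fs = 30.24 MHz.
30.24 MHz > fs/2 = 18.39 MHz, folds to fs − 30.24 MHz = 6.54 MHz.
138.44 MHz mod fs = 28.1 MHz.
28.1 MHz > fs/2 = 18.39 MHz, folds to fs − 28.1 MHz = 8.68 MHz.
25.7 MHz > fs/2 = 18.39 MHz, folds to fs − 25.7 MHz = 11.08 MHz.
80.1 MHz mod fs = 6.54 MHz.
6.54 MHz ≤ fs/2 = 18.39 MHz, appears at 6.54 MHz.
80.1 MHz and 103.8 MHz both map to 6.54 MHz.

80.1 MHz, 103.8 MHz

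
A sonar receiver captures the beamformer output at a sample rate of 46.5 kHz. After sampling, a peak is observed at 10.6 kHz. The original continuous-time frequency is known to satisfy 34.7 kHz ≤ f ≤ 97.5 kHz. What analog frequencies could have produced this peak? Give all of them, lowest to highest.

35.9 kHz, 57.1 kHz, 82.4 kHz

Frequencies that alias to 10.6 kHz are k·fs ± 10.6 kHz for integer k ≥ 0.
k=0: 10.6 kHz.
k=1: 35.9 kHz, 57.1 kHz.
k=2: 82.4 kHz, 103.6 kHz.
k=3: 128.9 kHz, 150.1 kHz.
Within [34.7 kHz, 97.5 kHz]: 35.9 kHz, 57.1 kHz, 82.4 kHz.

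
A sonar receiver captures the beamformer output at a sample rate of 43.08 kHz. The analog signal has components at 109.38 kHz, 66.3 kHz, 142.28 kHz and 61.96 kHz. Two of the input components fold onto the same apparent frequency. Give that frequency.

19.86 kHz

fs/2 = 21.54 kHz.
109.38 kHz mod fs = 23.22 kHz.
23.22 kHz > fs/2 = 21.54 kHz, folds to fs − 23.22 kHz = 19.86 kHz.
66.3 kHz mod fs = 23.22 kHz.
23.22 kHz > fs/2 = 21.54 kHz, folds to fs − 23.22 kHz = 19.86 kHz.
142.28 kHz mod fs = 13.04 kHz.
13.04 kHz ≤ fs/2 = 21.54 kHz, appears at 13.04 kHz.
61.96 kHz mod fs = 18.88 kHz.
18.88 kHz ≤ fs/2 = 21.54 kHz, appears at 18.88 kHz.
66.3 kHz and 109.38 kHz both map to 19.86 kHz.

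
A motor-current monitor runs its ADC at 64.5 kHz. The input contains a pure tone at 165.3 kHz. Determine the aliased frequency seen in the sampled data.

165.3 kHz mod fs = 36.3 kHz.
36.3 kHz > fs/2 = 32.25 kHz, folds to fs − 36.3 kHz = 28.2 kHz.

28.2 kHz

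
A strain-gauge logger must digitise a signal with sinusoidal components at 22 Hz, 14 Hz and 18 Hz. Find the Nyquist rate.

44 Hz

Highest-frequency component: 22 Hz.
Nyquist rate = 2 × 22 Hz = 44 Hz.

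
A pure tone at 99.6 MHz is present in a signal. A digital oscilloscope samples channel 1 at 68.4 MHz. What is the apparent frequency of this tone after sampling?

31.2 MHz

99.6 MHz mod fs = 31.2 MHz.
31.2 MHz ≤ fs/2 = 34.2 MHz, appears at 31.2 MHz.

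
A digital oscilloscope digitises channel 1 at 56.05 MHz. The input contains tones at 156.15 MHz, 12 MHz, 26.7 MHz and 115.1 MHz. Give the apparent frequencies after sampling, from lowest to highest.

fs/2 = 28.025 MHz.
156.15 MHz mod fs = 44.05 MHz.
44.05 MHz > fs/2 = 28.025 MHz, folds to fs − 44.05 MHz = 12 MHz.
12 MHz ≤ fs/2 = 28.025 MHz, passes unchanged.
26.7 MHz ≤ fs/2 = 28.025 MHz, passes unchanged.
115.1 MHz mod fs = 3 MHz.
3 MHz ≤ fs/2 = 28.025 MHz, appears at 3 MHz.
Distinct values: {3 MHz, 12 MHz, 26.7 MHz}.

3 MHz, 12 MHz, 26.7 MHz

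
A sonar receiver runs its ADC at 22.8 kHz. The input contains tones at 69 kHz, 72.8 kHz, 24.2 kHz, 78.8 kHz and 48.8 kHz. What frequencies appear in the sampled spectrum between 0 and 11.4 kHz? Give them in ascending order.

0.6 kHz, 1.4 kHz, 3.2 kHz, 4.4 kHz, 10.4 kHz

fs/2 = 11.4 kHz.
69 kHz mod fs = 0.6 kHz.
0.6 kHz ≤ fs/2 = 11.4 kHz, appears at 0.6 kHz.
72.8 kHz mod fs = 4.4 kHz.
4.4 kHz ≤ fs/2 = 11.4 kHz, appears at 4.4 kHz.
24.2 kHz mod fs = 1.4 kHz.
1.4 kHz ≤ fs/2 = 11.4 kHz, appears at 1.4 kHz.
78.8 kHz mod fs = 10.4 kHz.
10.4 kHz ≤ fs/2 = 11.4 kHz, appears at 10.4 kHz.
48.8 kHz mod fs = 3.2 kHz.
3.2 kHz ≤ fs/2 = 11.4 kHz, appears at 3.2 kHz.
Distinct values: {0.6 kHz, 1.4 kHz, 3.2 kHz, 4.4 kHz, 10.4 kHz}.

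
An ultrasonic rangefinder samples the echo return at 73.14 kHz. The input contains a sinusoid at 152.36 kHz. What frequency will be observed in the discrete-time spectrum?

152.36 kHz mod fs = 6.08 kHz.
6.08 kHz ≤ fs/2 = 36.57 kHz, appears at 6.08 kHz.

6.08 kHz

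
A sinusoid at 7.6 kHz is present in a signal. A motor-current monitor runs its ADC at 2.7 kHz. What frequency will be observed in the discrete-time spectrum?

7.6 kHz mod fs = 2.2 kHz.
2.2 kHz > fs/2 = 1.35 kHz, folds to fs − 2.2 kHz = 0.5 kHz.

0.5 kHz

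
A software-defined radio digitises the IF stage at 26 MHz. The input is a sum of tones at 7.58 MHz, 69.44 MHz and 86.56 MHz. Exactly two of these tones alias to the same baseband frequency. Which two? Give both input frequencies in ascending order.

69.44 MHz, 86.56 MHz

fs/2 = 13 MHz.
7.58 MHz ≤ fs/2 = 13 MHz, passes unchanged.
69.44 MHz mod fs = 17.44 MHz.
17.44 MHz > fs/2 = 13 MHz, folds to fs − 17.44 MHz = 8.56 MHz.
86.56 MHz mod fs = 8.56 MHz.
8.56 MHz ≤ fs/2 = 13 MHz, appears at 8.56 MHz.
69.44 MHz and 86.56 MHz both map to 8.56 MHz.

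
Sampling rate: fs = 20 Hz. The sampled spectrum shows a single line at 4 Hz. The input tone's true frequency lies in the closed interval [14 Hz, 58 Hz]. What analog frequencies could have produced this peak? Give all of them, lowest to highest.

Frequencies that alias to 4 Hz are k·fs ± 4 Hz for integer k ≥ 0.
k=0: 4 Hz.
k=1: 16 Hz, 24 Hz.
k=2: 36 Hz, 44 Hz.
k=3: 56 Hz, 64 Hz.
k=4: 76 Hz, 84 Hz.
Within [14 Hz, 58 Hz]: 16 Hz, 24 Hz, 36 Hz, 44 Hz, 56 Hz.

16 Hz, 24 Hz, 36 Hz, 44 Hz, 56 Hz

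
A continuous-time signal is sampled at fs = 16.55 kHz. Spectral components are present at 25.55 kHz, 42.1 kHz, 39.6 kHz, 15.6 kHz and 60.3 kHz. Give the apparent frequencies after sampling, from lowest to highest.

fs/2 = 8.275 kHz.
25.55 kHz mod fs = 9 kHz.
9 kHz > fs/2 = 8.275 kHz, folds to fs − 9 kHz = 7.55 kHz.
42.1 kHz mod fs = 9 kHz.
9 kHz > fs/2 = 8.275 kHz, folds to fs − 9 kHz = 7.55 kHz.
39.6 kHz mod fs = 6.5 kHz.
6.5 kHz ≤ fs/2 = 8.275 kHz, appears at 6.5 kHz.
15.6 kHz > fs/2 = 8.275 kHz, folds to fs − 15.6 kHz = 0.95 kHz.
60.3 kHz mod fs = 10.65 kHz.
10.65 kHz > fs/2 = 8.275 kHz, folds to fs − 10.65 kHz = 5.9 kHz.
Distinct values: {0.95 kHz, 5.9 kHz, 6.5 kHz, 7.55 kHz}.

0.95 kHz, 5.9 kHz, 6.5 kHz, 7.55 kHz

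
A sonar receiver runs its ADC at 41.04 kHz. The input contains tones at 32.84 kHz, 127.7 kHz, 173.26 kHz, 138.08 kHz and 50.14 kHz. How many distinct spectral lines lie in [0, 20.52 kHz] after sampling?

4

fs/2 = 20.52 kHz.
32.84 kHz > fs/2 = 20.52 kHz, folds to fs − 32.84 kHz = 8.2 kHz.
127.7 kHz mod fs = 4.58 kHz.
4.58 kHz ≤ fs/2 = 20.52 kHz, appears at 4.58 kHz.
173.26 kHz mod fs = 9.1 kHz.
9.1 kHz ≤ fs/2 = 20.52 kHz, appears at 9.1 kHz.
138.08 kHz mod fs = 14.96 kHz.
14.96 kHz ≤ fs/2 = 20.52 kHz, appears at 14.96 kHz.
50.14 kHz mod fs = 9.1 kHz.
9.1 kHz ≤ fs/2 = 20.52 kHz, appears at 9.1 kHz.
Distinct values: {4.58 kHz, 8.2 kHz, 9.1 kHz, 14.96 kHz} → 4.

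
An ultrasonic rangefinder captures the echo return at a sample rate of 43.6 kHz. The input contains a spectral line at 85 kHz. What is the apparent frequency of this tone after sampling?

85 kHz mod fs = 41.4 kHz.
41.4 kHz > fs/2 = 21.8 kHz, folds to fs − 41.4 kHz = 2.2 kHz.

2.2 kHz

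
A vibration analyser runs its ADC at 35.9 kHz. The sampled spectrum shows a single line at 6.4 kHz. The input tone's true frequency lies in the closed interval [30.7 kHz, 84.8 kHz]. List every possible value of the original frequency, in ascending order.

42.3 kHz, 65.4 kHz, 78.2 kHz

Frequencies that alias to 6.4 kHz are k·fs ± 6.4 kHz for integer k ≥ 0.
k=0: 6.4 kHz.
k=1: 29.5 kHz, 42.3 kHz.
k=2: 65.4 kHz, 78.2 kHz.
k=3: 101.3 kHz, 114.1 kHz.
Within [30.7 kHz, 84.8 kHz]: 42.3 kHz, 65.4 kHz, 78.2 kHz.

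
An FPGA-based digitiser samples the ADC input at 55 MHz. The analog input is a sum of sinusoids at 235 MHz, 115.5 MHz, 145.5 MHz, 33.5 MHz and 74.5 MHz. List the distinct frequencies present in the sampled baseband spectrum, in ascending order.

5.5 MHz, 15 MHz, 19.5 MHz, 21.5 MHz

fs/2 = 27.5 MHz.
235 MHz mod fs = 15 MHz.
15 MHz ≤ fs/2 = 27.5 MHz, appears at 15 MHz.
115.5 MHz mod fs = 5.5 MHz.
5.5 MHz ≤ fs/2 = 27.5 MHz, appears at 5.5 MHz.
145.5 MHz mod fs = 35.5 MHz.
35.5 MHz > fs/2 = 27.5 MHz, folds to fs − 35.5 MHz = 19.5 MHz.
33.5 MHz > fs/2 = 27.5 MHz, folds to fs − 33.5 MHz = 21.5 MHz.
74.5 MHz mod fs = 19.5 MHz.
19.5 MHz ≤ fs/2 = 27.5 MHz, appears at 19.5 MHz.
Distinct values: {5.5 MHz, 15 MHz, 19.5 MHz, 21.5 MHz}.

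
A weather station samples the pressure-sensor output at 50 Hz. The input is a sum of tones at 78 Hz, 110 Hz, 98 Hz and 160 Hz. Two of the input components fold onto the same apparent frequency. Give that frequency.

10 Hz

fs/2 = 25 Hz.
78 Hz mod fs = 28 Hz.
28 Hz > fs/2 = 25 Hz, folds to fs − 28 Hz = 22 Hz.
110 Hz mod fs = 10 Hz.
10 Hz ≤ fs/2 = 25 Hz, appears at 10 Hz.
98 Hz mod fs = 48 Hz.
48 Hz > fs/2 = 25 Hz, folds to fs − 48 Hz = 2 Hz.
160 Hz mod fs = 10 Hz.
10 Hz ≤ fs/2 = 25 Hz, appears at 10 Hz.
110 Hz and 160 Hz both map to 10 Hz.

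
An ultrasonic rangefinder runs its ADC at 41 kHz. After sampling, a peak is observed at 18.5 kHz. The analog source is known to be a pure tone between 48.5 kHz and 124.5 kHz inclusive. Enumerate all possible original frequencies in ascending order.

Frequencies that alias to 18.5 kHz are k·fs ± 18.5 kHz for integer k ≥ 0.
k=0: 18.5 kHz.
k=1: 22.5 kHz, 59.5 kHz.
k=2: 63.5 kHz, 100.5 kHz.
k=3: 104.5 kHz, 141.5 kHz.
k=4: 145.5 kHz, 182.5 kHz.
Within [48.5 kHz, 124.5 kHz]: 59.5 kHz, 63.5 kHz, 100.5 kHz, 104.5 kHz.

59.5 kHz, 63.5 kHz, 100.5 kHz, 104.5 kHz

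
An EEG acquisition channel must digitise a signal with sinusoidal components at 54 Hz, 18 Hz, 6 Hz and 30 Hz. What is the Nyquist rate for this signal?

108 Hz

Highest-frequency component: 54 Hz.
Nyquist rate = 2 × 54 Hz = 108 Hz.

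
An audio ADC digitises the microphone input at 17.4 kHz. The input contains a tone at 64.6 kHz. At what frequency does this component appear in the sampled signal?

64.6 kHz mod fs = 12.4 kHz.
12.4 kHz > fs/2 = 8.7 kHz, folds to fs − 12.4 kHz = 5 kHz.

5 kHz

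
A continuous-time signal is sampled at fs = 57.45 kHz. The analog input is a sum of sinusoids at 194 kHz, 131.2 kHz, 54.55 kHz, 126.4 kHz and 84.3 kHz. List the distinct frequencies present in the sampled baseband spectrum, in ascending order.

fs/2 = 28.725 kHz.
194 kHz mod fs = 21.65 kHz.
21.65 kHz ≤ fs/2 = 28.725 kHz, appears at 21.65 kHz.
131.2 kHz mod fs = 16.3 kHz.
16.3 kHz ≤ fs/2 = 28.725 kHz, appears at 16.3 kHz.
54.55 kHz > fs/2 = 28.725 kHz, folds to fs − 54.55 kHz = 2.9 kHz.
126.4 kHz mod fs = 11.5 kHz.
11.5 kHz ≤ fs/2 = 28.725 kHz, appears at 11.5 kHz.
84.3 kHz mod fs = 26.85 kHz.
26.85 kHz ≤ fs/2 = 28.725 kHz, appears at 26.85 kHz.
Distinct values: {2.9 kHz, 11.5 kHz, 16.3 kHz, 21.65 kHz, 26.85 kHz}.

2.9 kHz, 11.5 kHz, 16.3 kHz, 21.65 kHz, 26.85 kHz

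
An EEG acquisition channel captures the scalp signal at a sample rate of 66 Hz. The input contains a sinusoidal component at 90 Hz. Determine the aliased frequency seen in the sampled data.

90 Hz mod fs = 24 Hz.
24 Hz ≤ fs/2 = 33 Hz, appears at 24 Hz.

24 Hz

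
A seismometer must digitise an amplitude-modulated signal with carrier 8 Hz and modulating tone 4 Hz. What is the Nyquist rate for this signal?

24 Hz

AM sidebands sit at fc ± fm = 4 Hz and 12 Hz.
Highest-frequency component: 12 Hz.
Nyquist rate = 2 × 12 Hz = 24 Hz.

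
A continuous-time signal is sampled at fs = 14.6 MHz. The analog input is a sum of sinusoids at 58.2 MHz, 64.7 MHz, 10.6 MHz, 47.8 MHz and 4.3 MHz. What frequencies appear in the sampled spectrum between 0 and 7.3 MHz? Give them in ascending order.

0.2 MHz, 4 MHz, 4.3 MHz, 6.3 MHz

fs/2 = 7.3 MHz.
58.2 MHz mod fs = 14.4 MHz.
14.4 MHz > fs/2 = 7.3 MHz, folds to fs − 14.4 MHz = 0.2 MHz.
64.7 MHz mod fs = 6.3 MHz.
6.3 MHz ≤ fs/2 = 7.3 MHz, appears at 6.3 MHz.
10.6 MHz > fs/2 = 7.3 MHz, folds to fs − 10.6 MHz = 4 MHz.
47.8 MHz mod fs = 4 MHz.
4 MHz ≤ fs/2 = 7.3 MHz, appears at 4 MHz.
4.3 MHz ≤ fs/2 = 7.3 MHz, passes unchanged.
Distinct values: {0.2 MHz, 4 MHz, 4.3 MHz, 6.3 MHz}.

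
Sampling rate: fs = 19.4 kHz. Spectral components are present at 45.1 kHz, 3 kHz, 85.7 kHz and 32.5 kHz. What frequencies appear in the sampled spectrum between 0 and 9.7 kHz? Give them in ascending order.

3 kHz, 6.3 kHz, 8.1 kHz

fs/2 = 9.7 kHz.
45.1 kHz mod fs = 6.3 kHz.
6.3 kHz ≤ fs/2 = 9.7 kHz, appears at 6.3 kHz.
3 kHz ≤ fs/2 = 9.7 kHz, passes unchanged.
85.7 kHz mod fs = 8.1 kHz.
8.1 kHz ≤ fs/2 = 9.7 kHz, appears at 8.1 kHz.
32.5 kHz mod fs = 13.1 kHz.
13.1 kHz > fs/2 = 9.7 kHz, folds to fs − 13.1 kHz = 6.3 kHz.
Distinct values: {3 kHz, 6.3 kHz, 8.1 kHz}.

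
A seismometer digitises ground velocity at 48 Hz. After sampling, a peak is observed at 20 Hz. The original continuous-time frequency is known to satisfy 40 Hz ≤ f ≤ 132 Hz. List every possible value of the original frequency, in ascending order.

68 Hz, 76 Hz, 116 Hz, 124 Hz

Frequencies that alias to 20 Hz are k·fs ± 20 Hz for integer k ≥ 0.
k=0: 20 Hz.
k=1: 28 Hz, 68 Hz.
k=2: 76 Hz, 116 Hz.
k=3: 124 Hz, 164 Hz.
k=4: 172 Hz, 212 Hz.
Within [40 Hz, 132 Hz]: 68 Hz, 76 Hz, 116 Hz, 124 Hz.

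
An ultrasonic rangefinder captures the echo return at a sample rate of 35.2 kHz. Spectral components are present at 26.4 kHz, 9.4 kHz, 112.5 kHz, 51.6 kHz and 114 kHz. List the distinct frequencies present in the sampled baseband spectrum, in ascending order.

fs/2 = 17.6 kHz.
26.4 kHz > fs/2 = 17.6 kHz, folds to fs − 26.4 kHz = 8.8 kHz.
9.4 kHz ≤ fs/2 = 17.6 kHz, passes unchanged.
112.5 kHz mod fs = 6.9 kHz.
6.9 kHz ≤ fs/2 = 17.6 kHz, appears at 6.9 kHz.
51.6 kHz mod fs = 16.4 kHz.
16.4 kHz ≤ fs/2 = 17.6 kHz, appears at 16.4 kHz.
114 kHz mod fs = 8.4 kHz.
8.4 kHz ≤ fs/2 = 17.6 kHz, appears at 8.4 kHz.
Distinct values: {6.9 kHz, 8.4 kHz, 8.8 kHz, 9.4 kHz, 16.4 kHz}.

6.9 kHz, 8.4 kHz, 8.8 kHz, 9.4 kHz, 16.4 kHz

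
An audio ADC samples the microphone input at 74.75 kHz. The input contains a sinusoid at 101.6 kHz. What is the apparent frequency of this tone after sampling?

101.6 kHz mod fs = 26.85 kHz.
26.85 kHz ≤ fs/2 = 37.375 kHz, appears at 26.85 kHz.

26.85 kHz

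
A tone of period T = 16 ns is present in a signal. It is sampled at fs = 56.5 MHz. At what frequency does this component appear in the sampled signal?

T = 16 ns → f = 1/T = 62.5 MHz.
62.5 MHz mod fs = 6 MHz.
6 MHz ≤ fs/2 = 28.25 MHz, appears at 6 MHz.

6 MHz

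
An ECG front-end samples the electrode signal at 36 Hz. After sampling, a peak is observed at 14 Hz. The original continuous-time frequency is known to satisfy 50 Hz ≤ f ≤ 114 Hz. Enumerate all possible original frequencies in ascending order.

50 Hz, 58 Hz, 86 Hz, 94 Hz

Frequencies that alias to 14 Hz are k·fs ± 14 Hz for integer k ≥ 0.
k=0: 14 Hz.
k=1: 22 Hz, 50 Hz.
k=2: 58 Hz, 86 Hz.
k=3: 94 Hz, 122 Hz.
k=4: 130 Hz, 158 Hz.
Within [50 Hz, 114 Hz]: 50 Hz, 58 Hz, 86 Hz, 94 Hz.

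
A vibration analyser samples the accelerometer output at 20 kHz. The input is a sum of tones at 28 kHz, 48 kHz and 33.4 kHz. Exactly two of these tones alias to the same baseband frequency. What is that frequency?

fs/2 = 10 kHz.
28 kHz mod fs = 8 kHz.
8 kHz ≤ fs/2 = 10 kHz, appears at 8 kHz.
48 kHz mod fs = 8 kHz.
8 kHz ≤ fs/2 = 10 kHz, appears at 8 kHz.
33.4 kHz mod fs = 13.4 kHz.
13.4 kHz > fs/2 = 10 kHz, folds to fs − 13.4 kHz = 6.6 kHz.
28 kHz and 48 kHz both map to 8 kHz.

8 kHz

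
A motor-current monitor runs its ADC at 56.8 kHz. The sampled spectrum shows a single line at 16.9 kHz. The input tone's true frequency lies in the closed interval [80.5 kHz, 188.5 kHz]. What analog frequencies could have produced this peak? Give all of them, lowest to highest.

96.7 kHz, 130.5 kHz, 153.5 kHz, 187.3 kHz

Frequencies that alias to 16.9 kHz are k·fs ± 16.9 kHz for integer k ≥ 0.
k=0: 16.9 kHz.
k=1: 39.9 kHz, 73.7 kHz.
k=2: 96.7 kHz, 130.5 kHz.
k=3: 153.5 kHz, 187.3 kHz.
k=4: 210.3 kHz, 244.1 kHz.
Within [80.5 kHz, 188.5 kHz]: 96.7 kHz, 130.5 kHz, 153.5 kHz, 187.3 kHz.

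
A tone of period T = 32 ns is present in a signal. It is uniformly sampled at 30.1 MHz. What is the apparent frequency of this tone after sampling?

1.15 MHz

T = 32 ns → f = 1/T = 31.25 MHz.
31.25 MHz mod fs = 1.15 MHz.
1.15 MHz ≤ fs/2 = 15.05 MHz, appears at 1.15 MHz.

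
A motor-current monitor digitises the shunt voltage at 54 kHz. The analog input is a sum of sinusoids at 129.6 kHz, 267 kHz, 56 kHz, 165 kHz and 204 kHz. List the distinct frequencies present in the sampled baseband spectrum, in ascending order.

2 kHz, 3 kHz, 12 kHz, 21.6 kHz

fs/2 = 27 kHz.
129.6 kHz mod fs = 21.6 kHz.
21.6 kHz ≤ fs/2 = 27 kHz, appears at 21.6 kHz.
267 kHz mod fs = 51 kHz.
51 kHz > fs/2 = 27 kHz, folds to fs − 51 kHz = 3 kHz.
56 kHz mod fs = 2 kHz.
2 kHz ≤ fs/2 = 27 kHz, appears at 2 kHz.
165 kHz mod fs = 3 kHz.
3 kHz ≤ fs/2 = 27 kHz, appears at 3 kHz.
204 kHz mod fs = 42 kHz.
42 kHz > fs/2 = 27 kHz, folds to fs − 42 kHz = 12 kHz.
Distinct values: {2 kHz, 3 kHz, 12 kHz, 21.6 kHz}.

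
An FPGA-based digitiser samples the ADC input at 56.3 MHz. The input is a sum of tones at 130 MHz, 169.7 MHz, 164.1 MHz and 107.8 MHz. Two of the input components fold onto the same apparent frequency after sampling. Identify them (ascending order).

fs/2 = 28.15 MHz.
130 MHz mod fs = 17.4 MHz.
17.4 MHz ≤ fs/2 = 28.15 MHz, appears at 17.4 MHz.
169.7 MHz mod fs = 0.8 MHz.
0.8 MHz ≤ fs/2 = 28.15 MHz, appears at 0.8 MHz.
164.1 MHz mod fs = 51.5 MHz.
51.5 MHz > fs/2 = 28.15 MHz, folds to fs − 51.5 MHz = 4.8 MHz.
107.8 MHz mod fs = 51.5 MHz.
51.5 MHz > fs/2 = 28.15 MHz, folds to fs − 51.5 MHz = 4.8 MHz.
107.8 MHz and 164.1 MHz both map to 4.8 MHz.

107.8 MHz, 164.1 MHz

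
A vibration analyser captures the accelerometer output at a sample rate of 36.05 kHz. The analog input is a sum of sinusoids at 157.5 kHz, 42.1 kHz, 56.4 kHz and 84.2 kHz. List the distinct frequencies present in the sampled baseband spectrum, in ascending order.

6.05 kHz, 12.1 kHz, 13.3 kHz, 15.7 kHz

fs/2 = 18.025 kHz.
157.5 kHz mod fs = 13.3 kHz.
13.3 kHz ≤ fs/2 = 18.025 kHz, appears at 13.3 kHz.
42.1 kHz mod fs = 6.05 kHz.
6.05 kHz ≤ fs/2 = 18.025 kHz, appears at 6.05 kHz.
56.4 kHz mod fs = 20.35 kHz.
20.35 kHz > fs/2 = 18.025 kHz, folds to fs − 20.35 kHz = 15.7 kHz.
84.2 kHz mod fs = 12.1 kHz.
12.1 kHz ≤ fs/2 = 18.025 kHz, appears at 12.1 kHz.
Distinct values: {6.05 kHz, 12.1 kHz, 13.3 kHz, 15.7 kHz}.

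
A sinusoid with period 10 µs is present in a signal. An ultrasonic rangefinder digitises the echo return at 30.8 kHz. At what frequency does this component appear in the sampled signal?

T = 10 µs → f = 1/T = 100 kHz.
100 kHz mod fs = 7.6 kHz.
7.6 kHz ≤ fs/2 = 15.4 kHz, appears at 7.6 kHz.

7.6 kHz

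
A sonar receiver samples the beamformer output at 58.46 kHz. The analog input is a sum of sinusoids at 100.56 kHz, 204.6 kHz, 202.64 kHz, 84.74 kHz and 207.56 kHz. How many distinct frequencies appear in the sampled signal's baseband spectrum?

fs/2 = 29.23 kHz.
100.56 kHz mod fs = 42.1 kHz.
42.1 kHz > fs/2 = 29.23 kHz, folds to fs − 42.1 kHz = 16.36 kHz.
204.6 kHz mod fs = 29.22 kHz.
29.22 kHz ≤ fs/2 = 29.23 kHz, appears at 29.22 kHz.
202.64 kHz mod fs = 27.26 kHz.
27.26 kHz ≤ fs/2 = 29.23 kHz, appears at 27.26 kHz.
84.74 kHz mod fs = 26.28 kHz.
26.28 kHz ≤ fs/2 = 29.23 kHz, appears at 26.28 kHz.
207.56 kHz mod fs = 32.18 kHz.
32.18 kHz > fs/2 = 29.23 kHz, folds to fs − 32.18 kHz = 26.28 kHz.
Distinct values: {16.36 kHz, 26.28 kHz, 27.26 kHz, 29.22 kHz} → 4.

4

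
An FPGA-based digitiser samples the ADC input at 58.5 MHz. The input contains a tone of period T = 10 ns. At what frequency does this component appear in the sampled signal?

T = 10 ns → f = 1/T = 100 MHz.
100 MHz mod fs = 41.5 MHz.
41.5 MHz > fs/2 = 29.25 MHz, folds to fs − 41.5 MHz = 17 MHz.

17 MHz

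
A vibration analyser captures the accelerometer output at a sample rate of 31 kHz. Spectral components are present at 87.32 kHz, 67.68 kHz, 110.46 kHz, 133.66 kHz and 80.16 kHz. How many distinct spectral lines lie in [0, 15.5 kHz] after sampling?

4

fs/2 = 15.5 kHz.
87.32 kHz mod fs = 25.32 kHz.
25.32 kHz > fs/2 = 15.5 kHz, folds to fs − 25.32 kHz = 5.68 kHz.
67.68 kHz mod fs = 5.68 kHz.
5.68 kHz ≤ fs/2 = 15.5 kHz, appears at 5.68 kHz.
110.46 kHz mod fs = 17.46 kHz.
17.46 kHz > fs/2 = 15.5 kHz, folds to fs − 17.46 kHz = 13.54 kHz.
133.66 kHz mod fs = 9.66 kHz.
9.66 kHz ≤ fs/2 = 15.5 kHz, appears at 9.66 kHz.
80.16 kHz mod fs = 18.16 kHz.
18.16 kHz > fs/2 = 15.5 kHz, folds to fs − 18.16 kHz = 12.84 kHz.
Distinct values: {5.68 kHz, 9.66 kHz, 12.84 kHz, 13.54 kHz} → 4.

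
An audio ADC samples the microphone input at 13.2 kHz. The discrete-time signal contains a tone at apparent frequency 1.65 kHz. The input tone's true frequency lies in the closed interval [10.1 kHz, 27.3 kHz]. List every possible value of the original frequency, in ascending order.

11.55 kHz, 14.85 kHz, 24.75 kHz

Frequencies that alias to 1.65 kHz are k·fs ± 1.65 kHz for integer k ≥ 0.
k=0: 1.65 kHz.
k=1: 11.55 kHz, 14.85 kHz.
k=2: 24.75 kHz, 28.05 kHz.
k=3: 37.95 kHz, 41.25 kHz.
Within [10.1 kHz, 27.3 kHz]: 11.55 kHz, 14.85 kHz, 24.75 kHz.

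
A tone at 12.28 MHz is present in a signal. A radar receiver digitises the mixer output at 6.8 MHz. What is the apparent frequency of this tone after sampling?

1.32 MHz

12.28 MHz mod fs = 5.48 MHz.
5.48 MHz > fs/2 = 3.4 MHz, folds to fs − 5.48 MHz = 1.32 MHz.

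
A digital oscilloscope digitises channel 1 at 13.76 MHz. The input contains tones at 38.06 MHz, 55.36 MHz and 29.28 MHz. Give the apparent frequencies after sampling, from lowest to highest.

0.32 MHz, 1.76 MHz, 3.22 MHz

fs/2 = 6.88 MHz.
38.06 MHz mod fs = 10.54 MHz.
10.54 MHz > fs/2 = 6.88 MHz, folds to fs − 10.54 MHz = 3.22 MHz.
55.36 MHz mod fs = 0.32 MHz.
0.32 MHz ≤ fs/2 = 6.88 MHz, appears at 0.32 MHz.
29.28 MHz mod fs = 1.76 MHz.
1.76 MHz ≤ fs/2 = 6.88 MHz, appears at 1.76 MHz.
Distinct values: {0.32 MHz, 1.76 MHz, 3.22 MHz}.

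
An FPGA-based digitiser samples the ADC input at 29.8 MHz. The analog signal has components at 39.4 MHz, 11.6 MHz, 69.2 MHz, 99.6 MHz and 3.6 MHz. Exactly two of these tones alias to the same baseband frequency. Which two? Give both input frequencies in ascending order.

fs/2 = 14.9 MHz.
39.4 MHz mod fs = 9.6 MHz.
9.6 MHz ≤ fs/2 = 14.9 MHz, appears at 9.6 MHz.
11.6 MHz ≤ fs/2 = 14.9 MHz, passes unchanged.
69.2 MHz mod fs = 9.6 MHz.
9.6 MHz ≤ fs/2 = 14.9 MHz, appears at 9.6 MHz.
99.6 MHz mod fs = 10.2 MHz.
10.2 MHz ≤ fs/2 = 14.9 MHz, appears at 10.2 MHz.
3.6 MHz ≤ fs/2 = 14.9 MHz, passes unchanged.
39.4 MHz and 69.2 MHz both map to 9.6 MHz.

39.4 MHz, 69.2 MHz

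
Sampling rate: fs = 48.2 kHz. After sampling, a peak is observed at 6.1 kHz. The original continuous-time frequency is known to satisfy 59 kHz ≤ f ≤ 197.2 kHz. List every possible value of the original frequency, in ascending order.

Frequencies that alias to 6.1 kHz are k·fs ± 6.1 kHz for integer k ≥ 0.
k=0: 6.1 kHz.
k=1: 42.1 kHz, 54.3 kHz.
k=2: 90.3 kHz, 102.5 kHz.
k=3: 138.5 kHz, 150.7 kHz.
k=4: 186.7 kHz, 198.9 kHz.
k=5: 234.9 kHz, 247.1 kHz.
Within [59 kHz, 197.2 kHz]: 90.3 kHz, 102.5 kHz, 138.5 kHz, 150.7 kHz, 186.7 kHz.

90.3 kHz, 102.5 kHz, 138.5 kHz, 150.7 kHz, 186.7 kHz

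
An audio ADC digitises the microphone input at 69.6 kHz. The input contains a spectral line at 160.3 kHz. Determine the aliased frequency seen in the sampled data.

21.1 kHz

160.3 kHz mod fs = 21.1 kHz.
21.1 kHz ≤ fs/2 = 34.8 kHz, appears at 21.1 kHz.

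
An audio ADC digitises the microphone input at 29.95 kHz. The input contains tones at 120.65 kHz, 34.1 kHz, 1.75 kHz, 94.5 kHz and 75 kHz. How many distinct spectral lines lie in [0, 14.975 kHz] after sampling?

5

fs/2 = 14.975 kHz.
120.65 kHz mod fs = 0.85 kHz.
0.85 kHz ≤ fs/2 = 14.975 kHz, appears at 0.85 kHz.
34.1 kHz mod fs = 4.15 kHz.
4.15 kHz ≤ fs/2 = 14.975 kHz, appears at 4.15 kHz.
1.75 kHz ≤ fs/2 = 14.975 kHz, passes unchanged.
94.5 kHz mod fs = 4.65 kHz.
4.65 kHz ≤ fs/2 = 14.975 kHz, appears at 4.65 kHz.
75 kHz mod fs = 15.1 kHz.
15.1 kHz > fs/2 = 14.975 kHz, folds to fs − 15.1 kHz = 14.85 kHz.
Distinct values: {0.85 kHz, 1.75 kHz, 4.15 kHz, 4.65 kHz, 14.85 kHz} → 5.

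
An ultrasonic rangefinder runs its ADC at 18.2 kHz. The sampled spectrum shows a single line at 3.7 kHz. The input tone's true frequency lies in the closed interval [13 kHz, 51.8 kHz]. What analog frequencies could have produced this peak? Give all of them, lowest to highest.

14.5 kHz, 21.9 kHz, 32.7 kHz, 40.1 kHz, 50.9 kHz

Frequencies that alias to 3.7 kHz are k·fs ± 3.7 kHz for integer k ≥ 0.
k=0: 3.7 kHz.
k=1: 14.5 kHz, 21.9 kHz.
k=2: 32.7 kHz, 40.1 kHz.
k=3: 50.9 kHz, 58.3 kHz.
k=4: 69.1 kHz, 76.5 kHz.
Within [13 kHz, 51.8 kHz]: 14.5 kHz, 21.9 kHz, 32.7 kHz, 40.1 kHz, 50.9 kHz.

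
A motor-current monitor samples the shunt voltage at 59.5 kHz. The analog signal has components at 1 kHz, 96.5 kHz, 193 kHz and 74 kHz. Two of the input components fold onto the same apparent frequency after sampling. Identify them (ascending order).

74 kHz, 193 kHz

fs/2 = 29.75 kHz.
1 kHz ≤ fs/2 = 29.75 kHz, passes unchanged.
96.5 kHz mod fs = 37 kHz.
37 kHz > fs/2 = 29.75 kHz, folds to fs − 37 kHz = 22.5 kHz.
193 kHz mod fs = 14.5 kHz.
14.5 kHz ≤ fs/2 = 29.75 kHz, appears at 14.5 kHz.
74 kHz mod fs = 14.5 kHz.
14.5 kHz ≤ fs/2 = 29.75 kHz, appears at 14.5 kHz.
74 kHz and 193 kHz both map to 14.5 kHz.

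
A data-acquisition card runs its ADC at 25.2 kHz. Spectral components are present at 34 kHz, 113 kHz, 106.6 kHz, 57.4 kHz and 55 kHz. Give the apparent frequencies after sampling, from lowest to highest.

fs/2 = 12.6 kHz.
34 kHz mod fs = 8.8 kHz.
8.8 kHz ≤ fs/2 = 12.6 kHz, appears at 8.8 kHz.
113 kHz mod fs = 12.2 kHz.
12.2 kHz ≤ fs/2 = 12.6 kHz, appears at 12.2 kHz.
106.6 kHz mod fs = 5.8 kHz.
5.8 kHz ≤ fs/2 = 12.6 kHz, appears at 5.8 kHz.
57.4 kHz mod fs = 7 kHz.
7 kHz ≤ fs/2 = 12.6 kHz, appears at 7 kHz.
55 kHz mod fs = 4.6 kHz.
4.6 kHz ≤ fs/2 = 12.6 kHz, appears at 4.6 kHz.
Distinct values: {4.6 kHz, 5.8 kHz, 7 kHz, 8.8 kHz, 12.2 kHz}.

4.6 kHz, 5.8 kHz, 7 kHz, 8.8 kHz, 12.2 kHz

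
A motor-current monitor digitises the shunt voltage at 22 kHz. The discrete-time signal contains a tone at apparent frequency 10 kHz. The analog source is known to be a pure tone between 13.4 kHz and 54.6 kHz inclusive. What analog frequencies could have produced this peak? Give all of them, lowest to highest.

Frequencies that alias to 10 kHz are k·fs ± 10 kHz for integer k ≥ 0.
k=0: 10 kHz.
k=1: 12 kHz, 32 kHz.
k=2: 34 kHz, 54 kHz.
k=3: 56 kHz, 76 kHz.
Within [13.4 kHz, 54.6 kHz]: 32 kHz, 34 kHz, 54 kHz.

32 kHz, 34 kHz, 54 kHz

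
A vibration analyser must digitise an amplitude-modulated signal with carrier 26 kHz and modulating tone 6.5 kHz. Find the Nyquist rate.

AM sidebands sit at fc ± fm = 19.5 kHz and 32.5 kHz.
Highest-frequency component: 32.5 kHz.
Nyquist rate = 2 × 32.5 kHz = 65 kHz.

65 kHz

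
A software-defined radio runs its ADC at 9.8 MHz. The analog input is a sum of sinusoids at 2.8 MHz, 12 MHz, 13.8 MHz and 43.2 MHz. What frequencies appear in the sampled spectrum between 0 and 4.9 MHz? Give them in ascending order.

fs/2 = 4.9 MHz.
2.8 MHz ≤ fs/2 = 4.9 MHz, passes unchanged.
12 MHz mod fs = 2.2 MHz.
2.2 MHz ≤ fs/2 = 4.9 MHz, appears at 2.2 MHz.
13.8 MHz mod fs = 4 MHz.
4 MHz ≤ fs/2 = 4.9 MHz, appears at 4 MHz.
43.2 MHz mod fs = 4 MHz.
4 MHz ≤ fs/2 = 4.9 MHz, appears at 4 MHz.
Distinct values: {2.2 MHz, 2.8 MHz, 4 MHz}.

2.2 MHz, 2.8 MHz, 4 MHz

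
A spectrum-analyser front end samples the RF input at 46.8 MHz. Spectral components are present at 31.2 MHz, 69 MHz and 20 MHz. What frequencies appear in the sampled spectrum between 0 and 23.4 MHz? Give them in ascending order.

fs/2 = 23.4 MHz.
31.2 MHz > fs/2 = 23.4 MHz, folds to fs − 31.2 MHz = 15.6 MHz.
69 MHz mod fs = 22.2 MHz.
22.2 MHz ≤ fs/2 = 23.4 MHz, appears at 22.2 MHz.
20 MHz ≤ fs/2 = 23.4 MHz, passes unchanged.
Distinct values: {15.6 MHz, 20 MHz, 22.2 MHz}.

15.6 MHz, 20 MHz, 22.2 MHz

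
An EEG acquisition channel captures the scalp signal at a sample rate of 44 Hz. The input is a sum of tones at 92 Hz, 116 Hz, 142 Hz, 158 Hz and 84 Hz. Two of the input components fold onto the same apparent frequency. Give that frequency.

fs/2 = 22 Hz.
92 Hz mod fs = 4 Hz.
4 Hz ≤ fs/2 = 22 Hz, appears at 4 Hz.
116 Hz mod fs = 28 Hz.
28 Hz > fs/2 = 22 Hz, folds to fs − 28 Hz = 16 Hz.
142 Hz mod fs = 10 Hz.
10 Hz ≤ fs/2 = 22 Hz, appears at 10 Hz.
158 Hz mod fs = 26 Hz.
26 Hz > fs/2 = 22 Hz, folds to fs − 26 Hz = 18 Hz.
84 Hz mod fs = 40 Hz.
40 Hz > fs/2 = 22 Hz, folds to fs − 40 Hz = 4 Hz.
84 Hz and 92 Hz both map to 4 Hz.

4 Hz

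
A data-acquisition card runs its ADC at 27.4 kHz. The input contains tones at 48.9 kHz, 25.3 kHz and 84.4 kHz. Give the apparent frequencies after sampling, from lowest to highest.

2.1 kHz, 2.2 kHz, 5.9 kHz

fs/2 = 13.7 kHz.
48.9 kHz mod fs = 21.5 kHz.
21.5 kHz > fs/2 = 13.7 kHz, folds to fs − 21.5 kHz = 5.9 kHz.
25.3 kHz > fs/2 = 13.7 kHz, folds to fs − 25.3 kHz = 2.1 kHz.
84.4 kHz mod fs = 2.2 kHz.
2.2 kHz ≤ fs/2 = 13.7 kHz, appears at 2.2 kHz.
Distinct values: {2.1 kHz, 2.2 kHz, 5.9 kHz}.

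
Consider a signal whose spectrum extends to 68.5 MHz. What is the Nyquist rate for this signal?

137 MHz

Nyquist rate = 2 × 68.5 MHz = 137 MHz.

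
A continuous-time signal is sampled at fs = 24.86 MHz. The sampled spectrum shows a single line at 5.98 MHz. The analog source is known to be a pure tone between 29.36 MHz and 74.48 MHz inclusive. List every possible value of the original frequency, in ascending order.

Frequencies that alias to 5.98 MHz are k·fs ± 5.98 MHz for integer k ≥ 0.
k=0: 5.98 MHz.
k=1: 18.88 MHz, 30.84 MHz.
k=2: 43.74 MHz, 55.7 MHz.
k=3: 68.6 MHz, 80.56 MHz.
k=4: 93.46 MHz, 105.42 MHz.
Within [29.36 MHz, 74.48 MHz]: 30.84 MHz, 43.74 MHz, 55.7 MHz, 68.6 MHz.

30.84 MHz, 43.74 MHz, 55.7 MHz, 68.6 MHz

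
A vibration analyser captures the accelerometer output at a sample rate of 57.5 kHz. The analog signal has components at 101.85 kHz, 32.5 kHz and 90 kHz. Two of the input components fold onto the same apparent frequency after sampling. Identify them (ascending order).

fs/2 = 28.75 kHz.
101.85 kHz mod fs = 44.35 kHz.
44.35 kHz > fs/2 = 28.75 kHz, folds to fs − 44.35 kHz = 13.15 kHz.
32.5 kHz > fs/2 = 28.75 kHz, folds to fs − 32.5 kHz = 25 kHz.
90 kHz mod fs = 32.5 kHz.
32.5 kHz > fs/2 = 28.75 kHz, folds to fs − 32.5 kHz = 25 kHz.
32.5 kHz and 90 kHz both map to 25 kHz.

32.5 kHz, 90 kHz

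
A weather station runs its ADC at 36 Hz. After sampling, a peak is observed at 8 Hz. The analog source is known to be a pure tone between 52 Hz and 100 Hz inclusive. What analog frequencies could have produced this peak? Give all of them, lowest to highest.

64 Hz, 80 Hz, 100 Hz

Frequencies that alias to 8 Hz are k·fs ± 8 Hz for integer k ≥ 0.
k=0: 8 Hz.
k=1: 28 Hz, 44 Hz.
k=2: 64 Hz, 80 Hz.
k=3: 100 Hz, 116 Hz.
k=4: 136 Hz, 152 Hz.
Within [52 Hz, 100 Hz]: 64 Hz, 80 Hz, 100 Hz.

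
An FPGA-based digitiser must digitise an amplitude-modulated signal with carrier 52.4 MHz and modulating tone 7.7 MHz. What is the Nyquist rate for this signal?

120.2 MHz

AM sidebands sit at fc ± fm = 44.7 MHz and 60.1 MHz.
Highest-frequency component: 60.1 MHz.
Nyquist rate = 2 × 60.1 MHz = 120.2 MHz.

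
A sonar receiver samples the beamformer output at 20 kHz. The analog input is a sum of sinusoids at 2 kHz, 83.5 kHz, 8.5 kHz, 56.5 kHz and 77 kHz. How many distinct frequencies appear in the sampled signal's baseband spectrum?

fs/2 = 10 kHz.
2 kHz ≤ fs/2 = 10 kHz, passes unchanged.
83.5 kHz mod fs = 3.5 kHz.
3.5 kHz ≤ fs/2 = 10 kHz, appears at 3.5 kHz.
8.5 kHz ≤ fs/2 = 10 kHz, passes unchanged.
56.5 kHz mod fs = 16.5 kHz.
16.5 kHz > fs/2 = 10 kHz, folds to fs − 16.5 kHz = 3.5 kHz.
77 kHz mod fs = 17 kHz.
17 kHz > fs/2 = 10 kHz, folds to fs − 17 kHz = 3 kHz.
Distinct values: {2 kHz, 3 kHz, 3.5 kHz, 8.5 kHz} → 4.

4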